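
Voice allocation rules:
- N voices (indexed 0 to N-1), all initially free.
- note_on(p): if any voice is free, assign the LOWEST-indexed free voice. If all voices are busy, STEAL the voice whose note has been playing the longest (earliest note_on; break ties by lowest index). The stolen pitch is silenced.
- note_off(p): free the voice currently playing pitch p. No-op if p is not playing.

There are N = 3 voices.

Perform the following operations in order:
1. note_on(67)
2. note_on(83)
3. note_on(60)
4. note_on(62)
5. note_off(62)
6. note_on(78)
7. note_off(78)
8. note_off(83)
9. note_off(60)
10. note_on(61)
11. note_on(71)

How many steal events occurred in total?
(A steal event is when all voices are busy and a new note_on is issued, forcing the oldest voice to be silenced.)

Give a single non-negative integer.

Answer: 1

Derivation:
Op 1: note_on(67): voice 0 is free -> assigned | voices=[67 - -]
Op 2: note_on(83): voice 1 is free -> assigned | voices=[67 83 -]
Op 3: note_on(60): voice 2 is free -> assigned | voices=[67 83 60]
Op 4: note_on(62): all voices busy, STEAL voice 0 (pitch 67, oldest) -> assign | voices=[62 83 60]
Op 5: note_off(62): free voice 0 | voices=[- 83 60]
Op 6: note_on(78): voice 0 is free -> assigned | voices=[78 83 60]
Op 7: note_off(78): free voice 0 | voices=[- 83 60]
Op 8: note_off(83): free voice 1 | voices=[- - 60]
Op 9: note_off(60): free voice 2 | voices=[- - -]
Op 10: note_on(61): voice 0 is free -> assigned | voices=[61 - -]
Op 11: note_on(71): voice 1 is free -> assigned | voices=[61 71 -]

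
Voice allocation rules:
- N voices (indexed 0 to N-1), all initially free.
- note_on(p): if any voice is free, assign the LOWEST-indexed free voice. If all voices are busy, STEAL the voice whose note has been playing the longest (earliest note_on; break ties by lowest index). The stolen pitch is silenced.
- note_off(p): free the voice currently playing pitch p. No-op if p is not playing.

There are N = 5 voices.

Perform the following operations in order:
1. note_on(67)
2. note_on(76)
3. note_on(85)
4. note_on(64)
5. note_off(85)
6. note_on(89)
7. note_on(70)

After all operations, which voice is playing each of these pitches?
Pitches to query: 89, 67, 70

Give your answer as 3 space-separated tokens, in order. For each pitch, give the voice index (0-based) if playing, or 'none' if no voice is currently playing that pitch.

Answer: 2 0 4

Derivation:
Op 1: note_on(67): voice 0 is free -> assigned | voices=[67 - - - -]
Op 2: note_on(76): voice 1 is free -> assigned | voices=[67 76 - - -]
Op 3: note_on(85): voice 2 is free -> assigned | voices=[67 76 85 - -]
Op 4: note_on(64): voice 3 is free -> assigned | voices=[67 76 85 64 -]
Op 5: note_off(85): free voice 2 | voices=[67 76 - 64 -]
Op 6: note_on(89): voice 2 is free -> assigned | voices=[67 76 89 64 -]
Op 7: note_on(70): voice 4 is free -> assigned | voices=[67 76 89 64 70]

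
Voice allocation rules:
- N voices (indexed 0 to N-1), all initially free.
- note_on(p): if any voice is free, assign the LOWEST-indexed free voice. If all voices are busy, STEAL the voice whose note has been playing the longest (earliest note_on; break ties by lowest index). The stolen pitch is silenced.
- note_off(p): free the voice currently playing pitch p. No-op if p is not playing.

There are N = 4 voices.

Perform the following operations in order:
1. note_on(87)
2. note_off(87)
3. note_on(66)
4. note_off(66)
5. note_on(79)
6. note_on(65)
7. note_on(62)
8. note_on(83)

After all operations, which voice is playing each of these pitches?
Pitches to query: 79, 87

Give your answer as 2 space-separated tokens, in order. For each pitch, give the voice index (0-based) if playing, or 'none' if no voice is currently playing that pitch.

Answer: 0 none

Derivation:
Op 1: note_on(87): voice 0 is free -> assigned | voices=[87 - - -]
Op 2: note_off(87): free voice 0 | voices=[- - - -]
Op 3: note_on(66): voice 0 is free -> assigned | voices=[66 - - -]
Op 4: note_off(66): free voice 0 | voices=[- - - -]
Op 5: note_on(79): voice 0 is free -> assigned | voices=[79 - - -]
Op 6: note_on(65): voice 1 is free -> assigned | voices=[79 65 - -]
Op 7: note_on(62): voice 2 is free -> assigned | voices=[79 65 62 -]
Op 8: note_on(83): voice 3 is free -> assigned | voices=[79 65 62 83]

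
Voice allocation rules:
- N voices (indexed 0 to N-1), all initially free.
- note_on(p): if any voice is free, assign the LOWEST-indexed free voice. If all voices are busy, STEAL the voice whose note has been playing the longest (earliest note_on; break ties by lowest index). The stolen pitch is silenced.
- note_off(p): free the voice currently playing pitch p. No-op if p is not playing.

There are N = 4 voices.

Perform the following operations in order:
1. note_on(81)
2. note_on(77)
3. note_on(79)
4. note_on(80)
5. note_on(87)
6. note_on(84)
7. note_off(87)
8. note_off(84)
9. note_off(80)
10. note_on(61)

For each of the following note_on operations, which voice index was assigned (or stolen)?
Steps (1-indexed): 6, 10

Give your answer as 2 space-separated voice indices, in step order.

Answer: 1 0

Derivation:
Op 1: note_on(81): voice 0 is free -> assigned | voices=[81 - - -]
Op 2: note_on(77): voice 1 is free -> assigned | voices=[81 77 - -]
Op 3: note_on(79): voice 2 is free -> assigned | voices=[81 77 79 -]
Op 4: note_on(80): voice 3 is free -> assigned | voices=[81 77 79 80]
Op 5: note_on(87): all voices busy, STEAL voice 0 (pitch 81, oldest) -> assign | voices=[87 77 79 80]
Op 6: note_on(84): all voices busy, STEAL voice 1 (pitch 77, oldest) -> assign | voices=[87 84 79 80]
Op 7: note_off(87): free voice 0 | voices=[- 84 79 80]
Op 8: note_off(84): free voice 1 | voices=[- - 79 80]
Op 9: note_off(80): free voice 3 | voices=[- - 79 -]
Op 10: note_on(61): voice 0 is free -> assigned | voices=[61 - 79 -]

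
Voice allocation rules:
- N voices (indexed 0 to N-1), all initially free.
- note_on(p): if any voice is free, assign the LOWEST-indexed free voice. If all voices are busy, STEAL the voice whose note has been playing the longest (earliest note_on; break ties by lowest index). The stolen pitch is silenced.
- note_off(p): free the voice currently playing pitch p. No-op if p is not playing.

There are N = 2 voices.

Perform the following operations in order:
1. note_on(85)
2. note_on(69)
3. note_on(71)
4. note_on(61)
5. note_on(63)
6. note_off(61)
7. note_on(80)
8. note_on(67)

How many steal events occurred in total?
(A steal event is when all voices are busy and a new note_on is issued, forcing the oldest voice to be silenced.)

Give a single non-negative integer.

Op 1: note_on(85): voice 0 is free -> assigned | voices=[85 -]
Op 2: note_on(69): voice 1 is free -> assigned | voices=[85 69]
Op 3: note_on(71): all voices busy, STEAL voice 0 (pitch 85, oldest) -> assign | voices=[71 69]
Op 4: note_on(61): all voices busy, STEAL voice 1 (pitch 69, oldest) -> assign | voices=[71 61]
Op 5: note_on(63): all voices busy, STEAL voice 0 (pitch 71, oldest) -> assign | voices=[63 61]
Op 6: note_off(61): free voice 1 | voices=[63 -]
Op 7: note_on(80): voice 1 is free -> assigned | voices=[63 80]
Op 8: note_on(67): all voices busy, STEAL voice 0 (pitch 63, oldest) -> assign | voices=[67 80]

Answer: 4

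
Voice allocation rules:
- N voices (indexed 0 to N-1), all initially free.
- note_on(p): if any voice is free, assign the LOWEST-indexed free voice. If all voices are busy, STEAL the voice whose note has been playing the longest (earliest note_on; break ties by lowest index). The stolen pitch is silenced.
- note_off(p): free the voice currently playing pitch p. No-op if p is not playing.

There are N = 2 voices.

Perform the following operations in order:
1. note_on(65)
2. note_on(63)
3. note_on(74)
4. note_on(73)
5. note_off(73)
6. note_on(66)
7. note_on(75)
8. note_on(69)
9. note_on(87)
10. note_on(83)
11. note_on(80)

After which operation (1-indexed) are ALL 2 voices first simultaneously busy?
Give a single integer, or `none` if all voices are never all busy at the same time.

Answer: 2

Derivation:
Op 1: note_on(65): voice 0 is free -> assigned | voices=[65 -]
Op 2: note_on(63): voice 1 is free -> assigned | voices=[65 63]
Op 3: note_on(74): all voices busy, STEAL voice 0 (pitch 65, oldest) -> assign | voices=[74 63]
Op 4: note_on(73): all voices busy, STEAL voice 1 (pitch 63, oldest) -> assign | voices=[74 73]
Op 5: note_off(73): free voice 1 | voices=[74 -]
Op 6: note_on(66): voice 1 is free -> assigned | voices=[74 66]
Op 7: note_on(75): all voices busy, STEAL voice 0 (pitch 74, oldest) -> assign | voices=[75 66]
Op 8: note_on(69): all voices busy, STEAL voice 1 (pitch 66, oldest) -> assign | voices=[75 69]
Op 9: note_on(87): all voices busy, STEAL voice 0 (pitch 75, oldest) -> assign | voices=[87 69]
Op 10: note_on(83): all voices busy, STEAL voice 1 (pitch 69, oldest) -> assign | voices=[87 83]
Op 11: note_on(80): all voices busy, STEAL voice 0 (pitch 87, oldest) -> assign | voices=[80 83]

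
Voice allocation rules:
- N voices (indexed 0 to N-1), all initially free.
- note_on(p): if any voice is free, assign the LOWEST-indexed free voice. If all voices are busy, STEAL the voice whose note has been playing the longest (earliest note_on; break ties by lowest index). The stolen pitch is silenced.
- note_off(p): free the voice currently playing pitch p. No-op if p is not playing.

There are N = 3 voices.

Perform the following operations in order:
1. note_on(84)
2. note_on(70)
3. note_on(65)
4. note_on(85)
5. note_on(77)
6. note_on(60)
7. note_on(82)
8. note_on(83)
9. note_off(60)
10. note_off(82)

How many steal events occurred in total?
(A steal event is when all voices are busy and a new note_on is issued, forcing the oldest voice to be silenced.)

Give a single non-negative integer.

Answer: 5

Derivation:
Op 1: note_on(84): voice 0 is free -> assigned | voices=[84 - -]
Op 2: note_on(70): voice 1 is free -> assigned | voices=[84 70 -]
Op 3: note_on(65): voice 2 is free -> assigned | voices=[84 70 65]
Op 4: note_on(85): all voices busy, STEAL voice 0 (pitch 84, oldest) -> assign | voices=[85 70 65]
Op 5: note_on(77): all voices busy, STEAL voice 1 (pitch 70, oldest) -> assign | voices=[85 77 65]
Op 6: note_on(60): all voices busy, STEAL voice 2 (pitch 65, oldest) -> assign | voices=[85 77 60]
Op 7: note_on(82): all voices busy, STEAL voice 0 (pitch 85, oldest) -> assign | voices=[82 77 60]
Op 8: note_on(83): all voices busy, STEAL voice 1 (pitch 77, oldest) -> assign | voices=[82 83 60]
Op 9: note_off(60): free voice 2 | voices=[82 83 -]
Op 10: note_off(82): free voice 0 | voices=[- 83 -]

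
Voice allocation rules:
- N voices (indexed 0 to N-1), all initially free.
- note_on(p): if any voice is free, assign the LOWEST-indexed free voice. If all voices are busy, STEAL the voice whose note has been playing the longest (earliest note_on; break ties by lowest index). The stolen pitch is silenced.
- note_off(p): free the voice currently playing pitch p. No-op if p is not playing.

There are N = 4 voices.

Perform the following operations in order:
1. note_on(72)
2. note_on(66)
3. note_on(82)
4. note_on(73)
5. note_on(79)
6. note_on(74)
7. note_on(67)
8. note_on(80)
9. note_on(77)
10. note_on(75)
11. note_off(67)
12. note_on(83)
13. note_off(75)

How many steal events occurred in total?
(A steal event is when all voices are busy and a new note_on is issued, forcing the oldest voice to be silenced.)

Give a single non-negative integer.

Answer: 6

Derivation:
Op 1: note_on(72): voice 0 is free -> assigned | voices=[72 - - -]
Op 2: note_on(66): voice 1 is free -> assigned | voices=[72 66 - -]
Op 3: note_on(82): voice 2 is free -> assigned | voices=[72 66 82 -]
Op 4: note_on(73): voice 3 is free -> assigned | voices=[72 66 82 73]
Op 5: note_on(79): all voices busy, STEAL voice 0 (pitch 72, oldest) -> assign | voices=[79 66 82 73]
Op 6: note_on(74): all voices busy, STEAL voice 1 (pitch 66, oldest) -> assign | voices=[79 74 82 73]
Op 7: note_on(67): all voices busy, STEAL voice 2 (pitch 82, oldest) -> assign | voices=[79 74 67 73]
Op 8: note_on(80): all voices busy, STEAL voice 3 (pitch 73, oldest) -> assign | voices=[79 74 67 80]
Op 9: note_on(77): all voices busy, STEAL voice 0 (pitch 79, oldest) -> assign | voices=[77 74 67 80]
Op 10: note_on(75): all voices busy, STEAL voice 1 (pitch 74, oldest) -> assign | voices=[77 75 67 80]
Op 11: note_off(67): free voice 2 | voices=[77 75 - 80]
Op 12: note_on(83): voice 2 is free -> assigned | voices=[77 75 83 80]
Op 13: note_off(75): free voice 1 | voices=[77 - 83 80]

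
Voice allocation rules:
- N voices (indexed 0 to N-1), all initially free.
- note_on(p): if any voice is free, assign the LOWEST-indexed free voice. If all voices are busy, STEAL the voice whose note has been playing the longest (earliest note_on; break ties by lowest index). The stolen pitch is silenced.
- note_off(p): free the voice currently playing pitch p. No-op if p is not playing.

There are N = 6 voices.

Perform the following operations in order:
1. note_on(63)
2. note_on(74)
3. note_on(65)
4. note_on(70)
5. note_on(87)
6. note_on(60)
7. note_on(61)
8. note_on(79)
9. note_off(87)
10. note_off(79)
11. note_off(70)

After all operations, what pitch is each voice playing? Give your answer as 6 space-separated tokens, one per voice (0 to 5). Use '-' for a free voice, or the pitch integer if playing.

Answer: 61 - 65 - - 60

Derivation:
Op 1: note_on(63): voice 0 is free -> assigned | voices=[63 - - - - -]
Op 2: note_on(74): voice 1 is free -> assigned | voices=[63 74 - - - -]
Op 3: note_on(65): voice 2 is free -> assigned | voices=[63 74 65 - - -]
Op 4: note_on(70): voice 3 is free -> assigned | voices=[63 74 65 70 - -]
Op 5: note_on(87): voice 4 is free -> assigned | voices=[63 74 65 70 87 -]
Op 6: note_on(60): voice 5 is free -> assigned | voices=[63 74 65 70 87 60]
Op 7: note_on(61): all voices busy, STEAL voice 0 (pitch 63, oldest) -> assign | voices=[61 74 65 70 87 60]
Op 8: note_on(79): all voices busy, STEAL voice 1 (pitch 74, oldest) -> assign | voices=[61 79 65 70 87 60]
Op 9: note_off(87): free voice 4 | voices=[61 79 65 70 - 60]
Op 10: note_off(79): free voice 1 | voices=[61 - 65 70 - 60]
Op 11: note_off(70): free voice 3 | voices=[61 - 65 - - 60]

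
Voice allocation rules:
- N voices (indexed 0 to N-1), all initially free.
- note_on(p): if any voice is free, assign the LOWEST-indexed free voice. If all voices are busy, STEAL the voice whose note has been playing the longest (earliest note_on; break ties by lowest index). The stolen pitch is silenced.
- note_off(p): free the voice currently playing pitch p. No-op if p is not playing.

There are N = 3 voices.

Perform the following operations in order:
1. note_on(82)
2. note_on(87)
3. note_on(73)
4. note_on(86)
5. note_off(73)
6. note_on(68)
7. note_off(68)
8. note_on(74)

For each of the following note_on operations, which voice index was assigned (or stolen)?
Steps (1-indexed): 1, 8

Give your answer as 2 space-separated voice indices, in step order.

Op 1: note_on(82): voice 0 is free -> assigned | voices=[82 - -]
Op 2: note_on(87): voice 1 is free -> assigned | voices=[82 87 -]
Op 3: note_on(73): voice 2 is free -> assigned | voices=[82 87 73]
Op 4: note_on(86): all voices busy, STEAL voice 0 (pitch 82, oldest) -> assign | voices=[86 87 73]
Op 5: note_off(73): free voice 2 | voices=[86 87 -]
Op 6: note_on(68): voice 2 is free -> assigned | voices=[86 87 68]
Op 7: note_off(68): free voice 2 | voices=[86 87 -]
Op 8: note_on(74): voice 2 is free -> assigned | voices=[86 87 74]

Answer: 0 2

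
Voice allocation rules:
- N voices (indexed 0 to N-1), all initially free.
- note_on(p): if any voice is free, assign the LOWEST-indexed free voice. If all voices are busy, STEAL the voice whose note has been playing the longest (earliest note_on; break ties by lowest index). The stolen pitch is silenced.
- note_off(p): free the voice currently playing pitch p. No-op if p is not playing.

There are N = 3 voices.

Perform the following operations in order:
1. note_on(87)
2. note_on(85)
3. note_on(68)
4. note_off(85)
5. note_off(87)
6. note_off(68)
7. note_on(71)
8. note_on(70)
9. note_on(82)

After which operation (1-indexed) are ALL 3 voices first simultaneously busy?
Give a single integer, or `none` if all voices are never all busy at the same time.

Op 1: note_on(87): voice 0 is free -> assigned | voices=[87 - -]
Op 2: note_on(85): voice 1 is free -> assigned | voices=[87 85 -]
Op 3: note_on(68): voice 2 is free -> assigned | voices=[87 85 68]
Op 4: note_off(85): free voice 1 | voices=[87 - 68]
Op 5: note_off(87): free voice 0 | voices=[- - 68]
Op 6: note_off(68): free voice 2 | voices=[- - -]
Op 7: note_on(71): voice 0 is free -> assigned | voices=[71 - -]
Op 8: note_on(70): voice 1 is free -> assigned | voices=[71 70 -]
Op 9: note_on(82): voice 2 is free -> assigned | voices=[71 70 82]

Answer: 3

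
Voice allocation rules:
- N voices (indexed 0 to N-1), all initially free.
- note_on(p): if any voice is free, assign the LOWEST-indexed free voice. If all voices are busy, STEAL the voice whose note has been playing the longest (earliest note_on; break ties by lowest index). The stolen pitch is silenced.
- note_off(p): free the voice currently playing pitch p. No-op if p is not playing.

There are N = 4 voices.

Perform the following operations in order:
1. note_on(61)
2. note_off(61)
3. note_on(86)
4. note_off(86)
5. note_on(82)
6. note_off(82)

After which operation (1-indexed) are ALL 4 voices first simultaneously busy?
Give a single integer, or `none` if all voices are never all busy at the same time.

Op 1: note_on(61): voice 0 is free -> assigned | voices=[61 - - -]
Op 2: note_off(61): free voice 0 | voices=[- - - -]
Op 3: note_on(86): voice 0 is free -> assigned | voices=[86 - - -]
Op 4: note_off(86): free voice 0 | voices=[- - - -]
Op 5: note_on(82): voice 0 is free -> assigned | voices=[82 - - -]
Op 6: note_off(82): free voice 0 | voices=[- - - -]

Answer: none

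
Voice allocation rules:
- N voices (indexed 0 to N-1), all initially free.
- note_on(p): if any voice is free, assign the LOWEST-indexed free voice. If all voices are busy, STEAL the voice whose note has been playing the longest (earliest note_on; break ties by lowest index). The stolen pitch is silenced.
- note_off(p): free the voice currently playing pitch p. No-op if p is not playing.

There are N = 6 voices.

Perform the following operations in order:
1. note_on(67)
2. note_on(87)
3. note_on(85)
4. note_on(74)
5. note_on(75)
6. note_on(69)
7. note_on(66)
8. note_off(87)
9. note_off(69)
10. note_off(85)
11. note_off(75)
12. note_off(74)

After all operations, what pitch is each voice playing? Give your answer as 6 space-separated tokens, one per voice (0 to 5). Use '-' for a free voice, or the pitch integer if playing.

Answer: 66 - - - - -

Derivation:
Op 1: note_on(67): voice 0 is free -> assigned | voices=[67 - - - - -]
Op 2: note_on(87): voice 1 is free -> assigned | voices=[67 87 - - - -]
Op 3: note_on(85): voice 2 is free -> assigned | voices=[67 87 85 - - -]
Op 4: note_on(74): voice 3 is free -> assigned | voices=[67 87 85 74 - -]
Op 5: note_on(75): voice 4 is free -> assigned | voices=[67 87 85 74 75 -]
Op 6: note_on(69): voice 5 is free -> assigned | voices=[67 87 85 74 75 69]
Op 7: note_on(66): all voices busy, STEAL voice 0 (pitch 67, oldest) -> assign | voices=[66 87 85 74 75 69]
Op 8: note_off(87): free voice 1 | voices=[66 - 85 74 75 69]
Op 9: note_off(69): free voice 5 | voices=[66 - 85 74 75 -]
Op 10: note_off(85): free voice 2 | voices=[66 - - 74 75 -]
Op 11: note_off(75): free voice 4 | voices=[66 - - 74 - -]
Op 12: note_off(74): free voice 3 | voices=[66 - - - - -]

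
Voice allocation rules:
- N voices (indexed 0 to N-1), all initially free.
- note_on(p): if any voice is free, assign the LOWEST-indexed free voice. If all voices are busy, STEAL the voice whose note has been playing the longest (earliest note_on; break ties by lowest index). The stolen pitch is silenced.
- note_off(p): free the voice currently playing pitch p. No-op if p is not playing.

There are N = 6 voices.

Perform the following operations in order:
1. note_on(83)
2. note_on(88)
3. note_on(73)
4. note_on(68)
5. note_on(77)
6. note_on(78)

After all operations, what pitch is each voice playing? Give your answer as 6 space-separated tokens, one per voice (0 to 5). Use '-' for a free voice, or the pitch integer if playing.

Answer: 83 88 73 68 77 78

Derivation:
Op 1: note_on(83): voice 0 is free -> assigned | voices=[83 - - - - -]
Op 2: note_on(88): voice 1 is free -> assigned | voices=[83 88 - - - -]
Op 3: note_on(73): voice 2 is free -> assigned | voices=[83 88 73 - - -]
Op 4: note_on(68): voice 3 is free -> assigned | voices=[83 88 73 68 - -]
Op 5: note_on(77): voice 4 is free -> assigned | voices=[83 88 73 68 77 -]
Op 6: note_on(78): voice 5 is free -> assigned | voices=[83 88 73 68 77 78]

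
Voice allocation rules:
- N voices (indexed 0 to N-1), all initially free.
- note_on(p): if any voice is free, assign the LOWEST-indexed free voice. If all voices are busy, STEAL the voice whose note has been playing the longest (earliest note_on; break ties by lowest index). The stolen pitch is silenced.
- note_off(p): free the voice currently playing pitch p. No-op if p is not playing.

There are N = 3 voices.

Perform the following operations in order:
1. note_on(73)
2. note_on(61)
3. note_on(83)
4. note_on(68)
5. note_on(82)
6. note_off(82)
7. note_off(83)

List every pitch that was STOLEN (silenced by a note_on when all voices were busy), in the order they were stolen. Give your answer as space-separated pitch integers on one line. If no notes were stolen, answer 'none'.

Op 1: note_on(73): voice 0 is free -> assigned | voices=[73 - -]
Op 2: note_on(61): voice 1 is free -> assigned | voices=[73 61 -]
Op 3: note_on(83): voice 2 is free -> assigned | voices=[73 61 83]
Op 4: note_on(68): all voices busy, STEAL voice 0 (pitch 73, oldest) -> assign | voices=[68 61 83]
Op 5: note_on(82): all voices busy, STEAL voice 1 (pitch 61, oldest) -> assign | voices=[68 82 83]
Op 6: note_off(82): free voice 1 | voices=[68 - 83]
Op 7: note_off(83): free voice 2 | voices=[68 - -]

Answer: 73 61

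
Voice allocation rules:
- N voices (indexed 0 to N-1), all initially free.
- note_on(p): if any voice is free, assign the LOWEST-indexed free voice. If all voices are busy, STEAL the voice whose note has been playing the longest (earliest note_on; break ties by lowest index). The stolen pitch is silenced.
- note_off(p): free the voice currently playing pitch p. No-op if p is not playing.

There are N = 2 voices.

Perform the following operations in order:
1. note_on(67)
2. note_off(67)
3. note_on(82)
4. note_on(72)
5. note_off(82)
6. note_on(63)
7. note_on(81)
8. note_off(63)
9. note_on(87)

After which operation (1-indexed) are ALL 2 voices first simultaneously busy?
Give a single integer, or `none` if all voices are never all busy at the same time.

Answer: 4

Derivation:
Op 1: note_on(67): voice 0 is free -> assigned | voices=[67 -]
Op 2: note_off(67): free voice 0 | voices=[- -]
Op 3: note_on(82): voice 0 is free -> assigned | voices=[82 -]
Op 4: note_on(72): voice 1 is free -> assigned | voices=[82 72]
Op 5: note_off(82): free voice 0 | voices=[- 72]
Op 6: note_on(63): voice 0 is free -> assigned | voices=[63 72]
Op 7: note_on(81): all voices busy, STEAL voice 1 (pitch 72, oldest) -> assign | voices=[63 81]
Op 8: note_off(63): free voice 0 | voices=[- 81]
Op 9: note_on(87): voice 0 is free -> assigned | voices=[87 81]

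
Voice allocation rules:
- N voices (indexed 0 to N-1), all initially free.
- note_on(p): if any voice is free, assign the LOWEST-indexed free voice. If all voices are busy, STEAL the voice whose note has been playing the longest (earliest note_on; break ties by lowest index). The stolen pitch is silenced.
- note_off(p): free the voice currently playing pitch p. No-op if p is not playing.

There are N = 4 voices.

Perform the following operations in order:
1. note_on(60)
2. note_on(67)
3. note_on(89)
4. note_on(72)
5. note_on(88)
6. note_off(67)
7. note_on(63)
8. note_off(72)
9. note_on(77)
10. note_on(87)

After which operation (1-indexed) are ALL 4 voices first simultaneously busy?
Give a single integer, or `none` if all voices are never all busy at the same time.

Answer: 4

Derivation:
Op 1: note_on(60): voice 0 is free -> assigned | voices=[60 - - -]
Op 2: note_on(67): voice 1 is free -> assigned | voices=[60 67 - -]
Op 3: note_on(89): voice 2 is free -> assigned | voices=[60 67 89 -]
Op 4: note_on(72): voice 3 is free -> assigned | voices=[60 67 89 72]
Op 5: note_on(88): all voices busy, STEAL voice 0 (pitch 60, oldest) -> assign | voices=[88 67 89 72]
Op 6: note_off(67): free voice 1 | voices=[88 - 89 72]
Op 7: note_on(63): voice 1 is free -> assigned | voices=[88 63 89 72]
Op 8: note_off(72): free voice 3 | voices=[88 63 89 -]
Op 9: note_on(77): voice 3 is free -> assigned | voices=[88 63 89 77]
Op 10: note_on(87): all voices busy, STEAL voice 2 (pitch 89, oldest) -> assign | voices=[88 63 87 77]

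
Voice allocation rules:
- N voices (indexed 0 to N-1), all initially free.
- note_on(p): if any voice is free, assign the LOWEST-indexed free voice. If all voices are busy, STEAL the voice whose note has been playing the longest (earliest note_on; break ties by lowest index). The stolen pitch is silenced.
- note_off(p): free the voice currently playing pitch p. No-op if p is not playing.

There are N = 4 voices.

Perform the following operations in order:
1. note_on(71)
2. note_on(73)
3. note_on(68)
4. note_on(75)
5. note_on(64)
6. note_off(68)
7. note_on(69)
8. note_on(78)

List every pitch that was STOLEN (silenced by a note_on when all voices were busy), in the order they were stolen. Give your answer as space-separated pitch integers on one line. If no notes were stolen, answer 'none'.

Op 1: note_on(71): voice 0 is free -> assigned | voices=[71 - - -]
Op 2: note_on(73): voice 1 is free -> assigned | voices=[71 73 - -]
Op 3: note_on(68): voice 2 is free -> assigned | voices=[71 73 68 -]
Op 4: note_on(75): voice 3 is free -> assigned | voices=[71 73 68 75]
Op 5: note_on(64): all voices busy, STEAL voice 0 (pitch 71, oldest) -> assign | voices=[64 73 68 75]
Op 6: note_off(68): free voice 2 | voices=[64 73 - 75]
Op 7: note_on(69): voice 2 is free -> assigned | voices=[64 73 69 75]
Op 8: note_on(78): all voices busy, STEAL voice 1 (pitch 73, oldest) -> assign | voices=[64 78 69 75]

Answer: 71 73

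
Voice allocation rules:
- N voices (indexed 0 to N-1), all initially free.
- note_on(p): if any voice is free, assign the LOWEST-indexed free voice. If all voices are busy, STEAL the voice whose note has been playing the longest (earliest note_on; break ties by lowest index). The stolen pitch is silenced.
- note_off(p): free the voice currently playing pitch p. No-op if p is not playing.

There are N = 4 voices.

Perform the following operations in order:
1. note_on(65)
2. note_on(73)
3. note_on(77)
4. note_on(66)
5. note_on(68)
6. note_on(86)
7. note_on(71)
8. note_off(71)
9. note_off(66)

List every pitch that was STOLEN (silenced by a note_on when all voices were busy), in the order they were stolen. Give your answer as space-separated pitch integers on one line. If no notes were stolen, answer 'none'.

Op 1: note_on(65): voice 0 is free -> assigned | voices=[65 - - -]
Op 2: note_on(73): voice 1 is free -> assigned | voices=[65 73 - -]
Op 3: note_on(77): voice 2 is free -> assigned | voices=[65 73 77 -]
Op 4: note_on(66): voice 3 is free -> assigned | voices=[65 73 77 66]
Op 5: note_on(68): all voices busy, STEAL voice 0 (pitch 65, oldest) -> assign | voices=[68 73 77 66]
Op 6: note_on(86): all voices busy, STEAL voice 1 (pitch 73, oldest) -> assign | voices=[68 86 77 66]
Op 7: note_on(71): all voices busy, STEAL voice 2 (pitch 77, oldest) -> assign | voices=[68 86 71 66]
Op 8: note_off(71): free voice 2 | voices=[68 86 - 66]
Op 9: note_off(66): free voice 3 | voices=[68 86 - -]

Answer: 65 73 77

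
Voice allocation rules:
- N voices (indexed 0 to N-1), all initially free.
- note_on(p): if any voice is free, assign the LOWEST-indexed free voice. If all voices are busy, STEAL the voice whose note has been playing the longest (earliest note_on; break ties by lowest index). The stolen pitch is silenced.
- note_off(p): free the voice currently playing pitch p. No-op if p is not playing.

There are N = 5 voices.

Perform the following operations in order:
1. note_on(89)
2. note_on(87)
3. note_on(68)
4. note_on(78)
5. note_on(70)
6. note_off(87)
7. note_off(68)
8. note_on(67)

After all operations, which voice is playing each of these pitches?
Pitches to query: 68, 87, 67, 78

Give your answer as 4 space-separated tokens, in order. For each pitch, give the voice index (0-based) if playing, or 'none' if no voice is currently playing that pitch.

Op 1: note_on(89): voice 0 is free -> assigned | voices=[89 - - - -]
Op 2: note_on(87): voice 1 is free -> assigned | voices=[89 87 - - -]
Op 3: note_on(68): voice 2 is free -> assigned | voices=[89 87 68 - -]
Op 4: note_on(78): voice 3 is free -> assigned | voices=[89 87 68 78 -]
Op 5: note_on(70): voice 4 is free -> assigned | voices=[89 87 68 78 70]
Op 6: note_off(87): free voice 1 | voices=[89 - 68 78 70]
Op 7: note_off(68): free voice 2 | voices=[89 - - 78 70]
Op 8: note_on(67): voice 1 is free -> assigned | voices=[89 67 - 78 70]

Answer: none none 1 3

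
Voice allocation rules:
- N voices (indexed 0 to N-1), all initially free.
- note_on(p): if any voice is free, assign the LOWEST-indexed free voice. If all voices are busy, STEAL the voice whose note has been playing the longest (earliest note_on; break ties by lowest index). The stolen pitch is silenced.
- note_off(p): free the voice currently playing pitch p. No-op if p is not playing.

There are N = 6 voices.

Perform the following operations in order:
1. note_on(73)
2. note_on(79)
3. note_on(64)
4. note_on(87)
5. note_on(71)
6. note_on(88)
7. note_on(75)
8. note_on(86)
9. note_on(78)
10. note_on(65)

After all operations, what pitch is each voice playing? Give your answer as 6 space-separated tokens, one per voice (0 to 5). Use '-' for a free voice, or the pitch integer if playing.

Answer: 75 86 78 65 71 88

Derivation:
Op 1: note_on(73): voice 0 is free -> assigned | voices=[73 - - - - -]
Op 2: note_on(79): voice 1 is free -> assigned | voices=[73 79 - - - -]
Op 3: note_on(64): voice 2 is free -> assigned | voices=[73 79 64 - - -]
Op 4: note_on(87): voice 3 is free -> assigned | voices=[73 79 64 87 - -]
Op 5: note_on(71): voice 4 is free -> assigned | voices=[73 79 64 87 71 -]
Op 6: note_on(88): voice 5 is free -> assigned | voices=[73 79 64 87 71 88]
Op 7: note_on(75): all voices busy, STEAL voice 0 (pitch 73, oldest) -> assign | voices=[75 79 64 87 71 88]
Op 8: note_on(86): all voices busy, STEAL voice 1 (pitch 79, oldest) -> assign | voices=[75 86 64 87 71 88]
Op 9: note_on(78): all voices busy, STEAL voice 2 (pitch 64, oldest) -> assign | voices=[75 86 78 87 71 88]
Op 10: note_on(65): all voices busy, STEAL voice 3 (pitch 87, oldest) -> assign | voices=[75 86 78 65 71 88]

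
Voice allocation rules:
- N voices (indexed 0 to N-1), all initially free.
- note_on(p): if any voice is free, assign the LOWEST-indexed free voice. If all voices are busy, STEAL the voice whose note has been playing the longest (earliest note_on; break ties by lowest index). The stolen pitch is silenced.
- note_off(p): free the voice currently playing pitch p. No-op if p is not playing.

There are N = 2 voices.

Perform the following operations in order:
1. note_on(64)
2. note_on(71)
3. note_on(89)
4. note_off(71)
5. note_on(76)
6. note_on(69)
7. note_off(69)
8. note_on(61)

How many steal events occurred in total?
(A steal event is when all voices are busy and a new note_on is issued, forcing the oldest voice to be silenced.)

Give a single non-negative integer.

Op 1: note_on(64): voice 0 is free -> assigned | voices=[64 -]
Op 2: note_on(71): voice 1 is free -> assigned | voices=[64 71]
Op 3: note_on(89): all voices busy, STEAL voice 0 (pitch 64, oldest) -> assign | voices=[89 71]
Op 4: note_off(71): free voice 1 | voices=[89 -]
Op 5: note_on(76): voice 1 is free -> assigned | voices=[89 76]
Op 6: note_on(69): all voices busy, STEAL voice 0 (pitch 89, oldest) -> assign | voices=[69 76]
Op 7: note_off(69): free voice 0 | voices=[- 76]
Op 8: note_on(61): voice 0 is free -> assigned | voices=[61 76]

Answer: 2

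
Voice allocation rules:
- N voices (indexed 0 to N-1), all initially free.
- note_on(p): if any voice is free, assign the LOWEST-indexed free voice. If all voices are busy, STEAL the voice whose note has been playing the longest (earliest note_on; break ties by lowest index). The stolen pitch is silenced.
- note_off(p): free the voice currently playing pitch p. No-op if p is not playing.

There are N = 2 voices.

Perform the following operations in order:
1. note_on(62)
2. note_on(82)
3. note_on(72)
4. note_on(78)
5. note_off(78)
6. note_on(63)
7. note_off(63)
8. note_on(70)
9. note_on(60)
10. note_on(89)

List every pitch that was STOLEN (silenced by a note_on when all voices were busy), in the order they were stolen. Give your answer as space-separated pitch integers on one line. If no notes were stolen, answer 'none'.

Answer: 62 82 72 70

Derivation:
Op 1: note_on(62): voice 0 is free -> assigned | voices=[62 -]
Op 2: note_on(82): voice 1 is free -> assigned | voices=[62 82]
Op 3: note_on(72): all voices busy, STEAL voice 0 (pitch 62, oldest) -> assign | voices=[72 82]
Op 4: note_on(78): all voices busy, STEAL voice 1 (pitch 82, oldest) -> assign | voices=[72 78]
Op 5: note_off(78): free voice 1 | voices=[72 -]
Op 6: note_on(63): voice 1 is free -> assigned | voices=[72 63]
Op 7: note_off(63): free voice 1 | voices=[72 -]
Op 8: note_on(70): voice 1 is free -> assigned | voices=[72 70]
Op 9: note_on(60): all voices busy, STEAL voice 0 (pitch 72, oldest) -> assign | voices=[60 70]
Op 10: note_on(89): all voices busy, STEAL voice 1 (pitch 70, oldest) -> assign | voices=[60 89]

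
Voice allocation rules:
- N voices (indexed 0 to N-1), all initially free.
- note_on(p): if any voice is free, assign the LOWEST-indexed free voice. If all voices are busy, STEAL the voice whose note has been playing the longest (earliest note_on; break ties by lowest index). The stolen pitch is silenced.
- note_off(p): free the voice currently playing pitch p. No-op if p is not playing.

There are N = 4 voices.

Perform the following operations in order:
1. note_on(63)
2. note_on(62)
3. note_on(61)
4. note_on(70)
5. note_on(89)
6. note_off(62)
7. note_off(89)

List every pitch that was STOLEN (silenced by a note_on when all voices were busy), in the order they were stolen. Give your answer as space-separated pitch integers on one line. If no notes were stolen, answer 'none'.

Op 1: note_on(63): voice 0 is free -> assigned | voices=[63 - - -]
Op 2: note_on(62): voice 1 is free -> assigned | voices=[63 62 - -]
Op 3: note_on(61): voice 2 is free -> assigned | voices=[63 62 61 -]
Op 4: note_on(70): voice 3 is free -> assigned | voices=[63 62 61 70]
Op 5: note_on(89): all voices busy, STEAL voice 0 (pitch 63, oldest) -> assign | voices=[89 62 61 70]
Op 6: note_off(62): free voice 1 | voices=[89 - 61 70]
Op 7: note_off(89): free voice 0 | voices=[- - 61 70]

Answer: 63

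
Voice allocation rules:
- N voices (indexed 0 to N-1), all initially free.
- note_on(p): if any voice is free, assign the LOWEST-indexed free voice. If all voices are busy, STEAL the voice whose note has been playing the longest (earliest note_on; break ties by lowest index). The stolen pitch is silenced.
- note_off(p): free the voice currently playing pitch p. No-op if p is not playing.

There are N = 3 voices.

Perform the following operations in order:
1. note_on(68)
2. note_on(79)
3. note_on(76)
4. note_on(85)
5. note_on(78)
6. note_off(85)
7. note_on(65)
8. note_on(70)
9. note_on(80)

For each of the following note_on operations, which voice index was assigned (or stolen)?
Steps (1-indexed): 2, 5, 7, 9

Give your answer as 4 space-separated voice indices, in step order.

Op 1: note_on(68): voice 0 is free -> assigned | voices=[68 - -]
Op 2: note_on(79): voice 1 is free -> assigned | voices=[68 79 -]
Op 3: note_on(76): voice 2 is free -> assigned | voices=[68 79 76]
Op 4: note_on(85): all voices busy, STEAL voice 0 (pitch 68, oldest) -> assign | voices=[85 79 76]
Op 5: note_on(78): all voices busy, STEAL voice 1 (pitch 79, oldest) -> assign | voices=[85 78 76]
Op 6: note_off(85): free voice 0 | voices=[- 78 76]
Op 7: note_on(65): voice 0 is free -> assigned | voices=[65 78 76]
Op 8: note_on(70): all voices busy, STEAL voice 2 (pitch 76, oldest) -> assign | voices=[65 78 70]
Op 9: note_on(80): all voices busy, STEAL voice 1 (pitch 78, oldest) -> assign | voices=[65 80 70]

Answer: 1 1 0 1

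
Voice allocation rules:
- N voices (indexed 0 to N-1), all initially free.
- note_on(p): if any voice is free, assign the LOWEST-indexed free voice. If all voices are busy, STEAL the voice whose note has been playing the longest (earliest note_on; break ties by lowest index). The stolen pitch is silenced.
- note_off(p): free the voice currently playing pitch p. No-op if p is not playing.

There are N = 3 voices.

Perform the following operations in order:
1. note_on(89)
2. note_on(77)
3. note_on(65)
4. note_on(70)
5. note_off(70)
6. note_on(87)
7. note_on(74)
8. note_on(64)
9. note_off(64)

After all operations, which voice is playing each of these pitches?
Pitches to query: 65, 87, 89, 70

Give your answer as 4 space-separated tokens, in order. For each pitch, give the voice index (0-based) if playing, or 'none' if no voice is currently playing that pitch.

Op 1: note_on(89): voice 0 is free -> assigned | voices=[89 - -]
Op 2: note_on(77): voice 1 is free -> assigned | voices=[89 77 -]
Op 3: note_on(65): voice 2 is free -> assigned | voices=[89 77 65]
Op 4: note_on(70): all voices busy, STEAL voice 0 (pitch 89, oldest) -> assign | voices=[70 77 65]
Op 5: note_off(70): free voice 0 | voices=[- 77 65]
Op 6: note_on(87): voice 0 is free -> assigned | voices=[87 77 65]
Op 7: note_on(74): all voices busy, STEAL voice 1 (pitch 77, oldest) -> assign | voices=[87 74 65]
Op 8: note_on(64): all voices busy, STEAL voice 2 (pitch 65, oldest) -> assign | voices=[87 74 64]
Op 9: note_off(64): free voice 2 | voices=[87 74 -]

Answer: none 0 none none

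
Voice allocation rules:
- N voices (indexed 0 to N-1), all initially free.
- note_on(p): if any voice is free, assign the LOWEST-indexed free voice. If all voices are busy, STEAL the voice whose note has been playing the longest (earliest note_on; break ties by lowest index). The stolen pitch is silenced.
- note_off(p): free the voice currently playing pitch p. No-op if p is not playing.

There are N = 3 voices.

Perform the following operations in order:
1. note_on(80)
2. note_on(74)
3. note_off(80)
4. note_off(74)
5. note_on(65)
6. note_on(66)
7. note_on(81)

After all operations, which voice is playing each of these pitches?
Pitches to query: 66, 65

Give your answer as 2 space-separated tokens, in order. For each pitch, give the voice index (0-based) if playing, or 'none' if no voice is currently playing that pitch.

Answer: 1 0

Derivation:
Op 1: note_on(80): voice 0 is free -> assigned | voices=[80 - -]
Op 2: note_on(74): voice 1 is free -> assigned | voices=[80 74 -]
Op 3: note_off(80): free voice 0 | voices=[- 74 -]
Op 4: note_off(74): free voice 1 | voices=[- - -]
Op 5: note_on(65): voice 0 is free -> assigned | voices=[65 - -]
Op 6: note_on(66): voice 1 is free -> assigned | voices=[65 66 -]
Op 7: note_on(81): voice 2 is free -> assigned | voices=[65 66 81]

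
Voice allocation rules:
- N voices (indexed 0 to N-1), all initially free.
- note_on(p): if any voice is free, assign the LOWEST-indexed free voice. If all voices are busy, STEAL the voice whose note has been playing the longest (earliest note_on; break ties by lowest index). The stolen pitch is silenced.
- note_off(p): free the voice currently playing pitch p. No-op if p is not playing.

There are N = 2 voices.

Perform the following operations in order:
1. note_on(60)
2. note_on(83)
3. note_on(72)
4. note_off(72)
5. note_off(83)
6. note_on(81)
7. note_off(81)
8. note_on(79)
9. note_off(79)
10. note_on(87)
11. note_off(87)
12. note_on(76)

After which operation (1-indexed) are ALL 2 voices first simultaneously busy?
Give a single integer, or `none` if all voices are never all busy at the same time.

Op 1: note_on(60): voice 0 is free -> assigned | voices=[60 -]
Op 2: note_on(83): voice 1 is free -> assigned | voices=[60 83]
Op 3: note_on(72): all voices busy, STEAL voice 0 (pitch 60, oldest) -> assign | voices=[72 83]
Op 4: note_off(72): free voice 0 | voices=[- 83]
Op 5: note_off(83): free voice 1 | voices=[- -]
Op 6: note_on(81): voice 0 is free -> assigned | voices=[81 -]
Op 7: note_off(81): free voice 0 | voices=[- -]
Op 8: note_on(79): voice 0 is free -> assigned | voices=[79 -]
Op 9: note_off(79): free voice 0 | voices=[- -]
Op 10: note_on(87): voice 0 is free -> assigned | voices=[87 -]
Op 11: note_off(87): free voice 0 | voices=[- -]
Op 12: note_on(76): voice 0 is free -> assigned | voices=[76 -]

Answer: 2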